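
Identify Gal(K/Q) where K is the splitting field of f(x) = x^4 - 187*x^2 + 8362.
Gal(K/Q) = V_4 (Klein four-group, Z/2Z × Z/2Z)

f factors as (x^2 - 74)(x^2 - 113), so the splitting field is K = Q(sqrt(74), sqrt(113)). The elements 74, 113, 8362 are all non-squares in Q, so sqrt(74) and sqrt(113) generate independent quadratic extensions. Thus [K:Q] = 4 and Gal(K/Q) is generated by the two order-2 automorphisms sqrt(74) ↦ -sqrt(74) and sqrt(113) ↦ -sqrt(113), giving V_4.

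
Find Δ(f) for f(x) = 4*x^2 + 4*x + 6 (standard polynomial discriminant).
Δ = -80

For a quadratic a x^2 + b x + c the discriminant is Δ = b^2 - 4ac = (4)^2 - 4*(4)*(6) = 16 - (96) = -80.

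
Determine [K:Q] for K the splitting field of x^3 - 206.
[K:Q] = 6

x^3 - 206 has one real root r = 206^(1/3) and two complex roots r*zeta_3, r*zeta_3^2 where zeta_3 = e^(2*pi*i/3). The splitting field is Q(r, zeta_3). [Q(r):Q] = 3 and [Q(zeta_3):Q] = 2 with gcd = 1, so [Q(r, zeta_3):Q] = 3 * 2 = 6.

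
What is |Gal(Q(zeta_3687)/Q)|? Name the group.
|Gal(Q(zeta_3687)/Q)| = phi(3687) = 2456; group ≅ (Z/3687Z)^* ≅ Z/2Z × Z/1228Z

The n-th cyclotomic polynomial Φ_3687(x) is the minimal polynomial of zeta_3687 over Q and has degree phi(3687) = 2456. So Q(zeta_3687) is a degree-2456 Galois extension with Galois group (Z/3687Z)^*. By CRT, (Z/3687Z)^* ≅ (Z/3Z)^* × (Z/1229Z)^*. Each prime-power unit group is (Z/3Z)^* ≅ Z/2Z; (Z/1229Z)^* ≅ Z/1228Z. Hence Gal(Q(zeta_3687)/Q) ≅ Z/2Z × Z/1228Z.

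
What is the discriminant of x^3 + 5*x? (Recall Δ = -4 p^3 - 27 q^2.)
Δ = -500

For a depressed cubic x^3 + p x + q the discriminant is Δ = -4 p^3 - 27 q^2 = -4*(5)^3 - 27*(0)^2 = -500 - 0 = -500.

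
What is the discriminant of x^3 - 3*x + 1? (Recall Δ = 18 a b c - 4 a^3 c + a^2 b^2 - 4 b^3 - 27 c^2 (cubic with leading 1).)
Δ = 81

For x^3 + a x^2 + b x + c the discriminant is Δ = 18 a b c - 4 a^3 c + a^2 b^2 - 4 b^3 - 27 c^2.
Plug a = 0, b = -3, c = 1:
  18*(0)*(-3)*(1) - 4*(0)^3*(1) + (0)^2*(-3)^2 - 4*(-3)^3 - 27*(1)^2
  = 0 + (0) + 0 + (108) + (-27)
  = 81.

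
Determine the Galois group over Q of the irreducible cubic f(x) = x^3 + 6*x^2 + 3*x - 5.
Gal(K/Q) = S_3 (symmetric group of order 6)

Compute the discriminant of x^3 + (6)*x^2 + (3)*x + (-5): Δ = 2241. Since Δ is not a rational square, the Galois group is not contained in A_3; it must be the full S_3 (irreducibility of the cubic rules out anything smaller).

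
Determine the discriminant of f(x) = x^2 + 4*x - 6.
Δ = 40

For a quadratic a x^2 + b x + c the discriminant is Δ = b^2 - 4ac = (4)^2 - 4*(1)*(-6) = 16 - (-24) = 40.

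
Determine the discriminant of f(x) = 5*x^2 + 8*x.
Δ = 64

For a quadratic a x^2 + b x + c the discriminant is Δ = b^2 - 4ac = (8)^2 - 4*(5)*(0) = 64 - (0) = 64.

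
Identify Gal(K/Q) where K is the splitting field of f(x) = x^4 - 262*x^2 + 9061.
Gal(K/Q) = V_4 (Klein four-group, Z/2Z × Z/2Z)

f factors as (x^2 - 221)(x^2 - 41), so the splitting field is K = Q(sqrt(221), sqrt(41)). The elements 221, 41, 9061 are all non-squares in Q, so sqrt(221) and sqrt(41) generate independent quadratic extensions. Thus [K:Q] = 4 and Gal(K/Q) is generated by the two order-2 automorphisms sqrt(221) ↦ -sqrt(221) and sqrt(41) ↦ -sqrt(41), giving V_4.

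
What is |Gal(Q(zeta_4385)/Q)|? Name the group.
|Gal(Q(zeta_4385)/Q)| = phi(4385) = 3504; group ≅ (Z/4385Z)^* ≅ Z/4Z × Z/876Z

The n-th cyclotomic polynomial Φ_4385(x) is the minimal polynomial of zeta_4385 over Q and has degree phi(4385) = 3504. So Q(zeta_4385) is a degree-3504 Galois extension with Galois group (Z/4385Z)^*. By CRT, (Z/4385Z)^* ≅ (Z/5Z)^* × (Z/877Z)^*. Each prime-power unit group is (Z/5Z)^* ≅ Z/4Z; (Z/877Z)^* ≅ Z/876Z. Hence Gal(Q(zeta_4385)/Q) ≅ Z/4Z × Z/876Z.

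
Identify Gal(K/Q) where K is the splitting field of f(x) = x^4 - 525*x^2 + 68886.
Gal(K/Q) = V_4 (Klein four-group, Z/2Z × Z/2Z)

f factors as (x^2 - 258)(x^2 - 267), so the splitting field is K = Q(sqrt(258), sqrt(267)). The elements 258, 267, 68886 are all non-squares in Q, so sqrt(258) and sqrt(267) generate independent quadratic extensions. Thus [K:Q] = 4 and Gal(K/Q) is generated by the two order-2 automorphisms sqrt(258) ↦ -sqrt(258) and sqrt(267) ↦ -sqrt(267), giving V_4.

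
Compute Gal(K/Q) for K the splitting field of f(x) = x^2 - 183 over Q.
Gal(K/Q) = Z/2Z (cyclic of order 2)

x^2 - 183 is irreducible over Q since 183 is not a rational square. The splitting field Q(sqrt(183)) has degree 2 over Q, and its unique nontrivial automorphism is sqrt(183) ↦ -sqrt(183). Hence Gal(Q(sqrt(183))/Q) = Z/2Z.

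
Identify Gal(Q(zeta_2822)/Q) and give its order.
|Gal(Q(zeta_2822)/Q)| = phi(2822) = 1312; group ≅ (Z/2822Z)^* ≅ Z/16Z × Z/82Z

The n-th cyclotomic polynomial Φ_2822(x) is the minimal polynomial of zeta_2822 over Q and has degree phi(2822) = 1312. So Q(zeta_2822) is a degree-1312 Galois extension with Galois group (Z/2822Z)^*. By CRT, (Z/2822Z)^* ≅ (Z/2Z)^* × (Z/17Z)^* × (Z/83Z)^*. Each prime-power unit group is (Z/2Z)^* ≅ trivial group (order 1); (Z/17Z)^* ≅ Z/16Z; (Z/83Z)^* ≅ Z/82Z. Hence Gal(Q(zeta_2822)/Q) ≅ Z/16Z × Z/82Z.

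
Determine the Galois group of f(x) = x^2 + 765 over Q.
Gal(K/Q) = Z/2Z (cyclic of order 2)

x^2 + 765 is irreducible over Q since -765 is not a rational square. The splitting field Q(sqrt(-765)) has degree 2 over Q, and its unique nontrivial automorphism is sqrt(-765) ↦ -sqrt(-765). Hence Gal(Q(sqrt(-765))/Q) = Z/2Z.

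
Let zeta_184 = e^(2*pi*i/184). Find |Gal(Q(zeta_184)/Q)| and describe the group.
|Gal(Q(zeta_184)/Q)| = phi(184) = 88; group ≅ (Z/184Z)^* ≅ Z/2Z × Z/2Z × Z/22Z

The n-th cyclotomic polynomial Φ_184(x) is the minimal polynomial of zeta_184 over Q and has degree phi(184) = 88. So Q(zeta_184) is a degree-88 Galois extension with Galois group (Z/184Z)^*. By CRT, (Z/184Z)^* ≅ (Z/8Z)^* × (Z/23Z)^*. Each prime-power unit group is (Z/8Z)^* ≅ Z/2Z × Z/2Z; (Z/23Z)^* ≅ Z/22Z. Hence Gal(Q(zeta_184)/Q) ≅ Z/2Z × Z/2Z × Z/22Z.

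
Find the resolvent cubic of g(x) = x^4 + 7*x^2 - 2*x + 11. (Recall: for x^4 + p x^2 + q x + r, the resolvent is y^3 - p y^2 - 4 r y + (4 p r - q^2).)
h(y) = y^3 - 7*y^2 - 44*y + 304

Identify coefficients: p = 7, q = -2, r = 11.
Plug into h(y) = y^3 - p y^2 - 4 r y + (4 p r - q^2):
  h(y) = y^3 - (7) y^2 - 4*(11) y + (4*(7)*(11) - (-2)^2)
       = y^3 + (-7) y^2 + (-44) y + (304).
Simplifying: h(y) = y^3 - 7*y^2 - 44*y + 304.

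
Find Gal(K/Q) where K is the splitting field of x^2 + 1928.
Gal(K/Q) = Z/2Z (cyclic of order 2)

x^2 + 1928 is irreducible over Q since -1928 is not a rational square. The splitting field Q(sqrt(-1928)) has degree 2 over Q, and its unique nontrivial automorphism is sqrt(-1928) ↦ -sqrt(-1928). Hence Gal(Q(sqrt(-1928))/Q) = Z/2Z.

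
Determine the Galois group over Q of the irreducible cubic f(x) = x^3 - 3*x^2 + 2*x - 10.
Gal(K/Q) = S_3 (symmetric group of order 6)

Compute the discriminant of x^3 + (-3)*x^2 + (2)*x + (-10): Δ = -2696. Since Δ is not a rational square, the Galois group is not contained in A_3; it must be the full S_3 (irreducibility of the cubic rules out anything smaller).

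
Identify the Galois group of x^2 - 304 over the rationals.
Gal(K/Q) = Z/2Z (cyclic of order 2)

x^2 - 304 is irreducible over Q since 304 is not a rational square. The splitting field Q(sqrt(304)) has degree 2 over Q, and its unique nontrivial automorphism is sqrt(304) ↦ -sqrt(304). Hence Gal(Q(sqrt(304))/Q) = Z/2Z.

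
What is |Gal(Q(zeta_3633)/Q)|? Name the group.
|Gal(Q(zeta_3633)/Q)| = phi(3633) = 2064; group ≅ (Z/3633Z)^* ≅ Z/2Z × Z/6Z × Z/172Z

The n-th cyclotomic polynomial Φ_3633(x) is the minimal polynomial of zeta_3633 over Q and has degree phi(3633) = 2064. So Q(zeta_3633) is a degree-2064 Galois extension with Galois group (Z/3633Z)^*. By CRT, (Z/3633Z)^* ≅ (Z/3Z)^* × (Z/7Z)^* × (Z/173Z)^*. Each prime-power unit group is (Z/3Z)^* ≅ Z/2Z; (Z/7Z)^* ≅ Z/6Z; (Z/173Z)^* ≅ Z/172Z. Hence Gal(Q(zeta_3633)/Q) ≅ Z/2Z × Z/6Z × Z/172Z.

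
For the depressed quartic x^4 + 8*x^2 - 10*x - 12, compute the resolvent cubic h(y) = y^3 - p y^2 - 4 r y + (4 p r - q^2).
h(y) = y^3 - 8*y^2 + 48*y - 484

Identify coefficients: p = 8, q = -10, r = -12.
Plug into h(y) = y^3 - p y^2 - 4 r y + (4 p r - q^2):
  h(y) = y^3 - (8) y^2 - 4*(-12) y + (4*(8)*(-12) - (-10)^2)
       = y^3 + (-8) y^2 + (48) y + (-484).
Simplifying: h(y) = y^3 - 8*y^2 + 48*y - 484.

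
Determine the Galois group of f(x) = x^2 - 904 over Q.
Gal(K/Q) = Z/2Z (cyclic of order 2)

x^2 - 904 is irreducible over Q since 904 is not a rational square. The splitting field Q(sqrt(904)) has degree 2 over Q, and its unique nontrivial automorphism is sqrt(904) ↦ -sqrt(904). Hence Gal(Q(sqrt(904))/Q) = Z/2Z.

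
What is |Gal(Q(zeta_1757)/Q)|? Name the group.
|Gal(Q(zeta_1757)/Q)| = phi(1757) = 1500; group ≅ (Z/1757Z)^* ≅ Z/6Z × Z/250Z

The n-th cyclotomic polynomial Φ_1757(x) is the minimal polynomial of zeta_1757 over Q and has degree phi(1757) = 1500. So Q(zeta_1757) is a degree-1500 Galois extension with Galois group (Z/1757Z)^*. By CRT, (Z/1757Z)^* ≅ (Z/7Z)^* × (Z/251Z)^*. Each prime-power unit group is (Z/7Z)^* ≅ Z/6Z; (Z/251Z)^* ≅ Z/250Z. Hence Gal(Q(zeta_1757)/Q) ≅ Z/6Z × Z/250Z.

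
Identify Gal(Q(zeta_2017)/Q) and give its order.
|Gal(Q(zeta_2017)/Q)| = phi(2017) = 2016; group ≅ (Z/2017Z)^* ≅ Z/2016Z

The n-th cyclotomic polynomial Φ_2017(x) is the minimal polynomial of zeta_2017 over Q and has degree phi(2017) = 2016. So Q(zeta_2017) is a degree-2016 Galois extension with Galois group (Z/2017Z)^*. (Z/2017Z)^* is cyclic since 2017 is an odd prime power (or 4). Hence Gal(Q(zeta_2017)/Q) ≅ Z/2016Z.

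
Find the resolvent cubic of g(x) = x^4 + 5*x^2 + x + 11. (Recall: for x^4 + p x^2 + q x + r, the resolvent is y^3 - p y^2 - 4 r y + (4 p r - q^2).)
h(y) = y^3 - 5*y^2 - 44*y + 219

Identify coefficients: p = 5, q = 1, r = 11.
Plug into h(y) = y^3 - p y^2 - 4 r y + (4 p r - q^2):
  h(y) = y^3 - (5) y^2 - 4*(11) y + (4*(5)*(11) - (1)^2)
       = y^3 + (-5) y^2 + (-44) y + (219).
Simplifying: h(y) = y^3 - 5*y^2 - 44*y + 219.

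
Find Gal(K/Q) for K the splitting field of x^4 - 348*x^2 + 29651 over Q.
Gal(K/Q) = V_4 (Klein four-group, Z/2Z × Z/2Z)

f factors as (x^2 - 149)(x^2 - 199), so the splitting field is K = Q(sqrt(149), sqrt(199)). The elements 149, 199, 29651 are all non-squares in Q, so sqrt(149) and sqrt(199) generate independent quadratic extensions. Thus [K:Q] = 4 and Gal(K/Q) is generated by the two order-2 automorphisms sqrt(149) ↦ -sqrt(149) and sqrt(199) ↦ -sqrt(199), giving V_4.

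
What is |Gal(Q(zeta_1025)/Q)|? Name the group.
|Gal(Q(zeta_1025)/Q)| = phi(1025) = 800; group ≅ (Z/1025Z)^* ≅ Z/20Z × Z/40Z

The n-th cyclotomic polynomial Φ_1025(x) is the minimal polynomial of zeta_1025 over Q and has degree phi(1025) = 800. So Q(zeta_1025) is a degree-800 Galois extension with Galois group (Z/1025Z)^*. By CRT, (Z/1025Z)^* ≅ (Z/25Z)^* × (Z/41Z)^*. Each prime-power unit group is (Z/25Z)^* ≅ Z/20Z; (Z/41Z)^* ≅ Z/40Z. Hence Gal(Q(zeta_1025)/Q) ≅ Z/20Z × Z/40Z.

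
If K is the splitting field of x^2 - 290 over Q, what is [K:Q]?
[K:Q] = 2

The polynomial x^2 - 290 is irreducible over Q since 290 is not a perfect square. Its splitting field is Q(sqrt(290)), which has degree 2 over Q.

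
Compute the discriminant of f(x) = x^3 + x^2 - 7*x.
Δ = 1421

For x^3 + a x^2 + b x + c the discriminant is Δ = 18 a b c - 4 a^3 c + a^2 b^2 - 4 b^3 - 27 c^2.
Plug a = 1, b = -7, c = 0:
  18*(1)*(-7)*(0) - 4*(1)^3*(0) + (1)^2*(-7)^2 - 4*(-7)^3 - 27*(0)^2
  = 0 + (0) + 49 + (1372) + (0)
  = 1421.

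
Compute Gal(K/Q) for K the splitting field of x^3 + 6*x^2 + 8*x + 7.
Gal(K/Q) = S_3 (symmetric group of order 6)

Compute the discriminant of x^3 + (6)*x^2 + (8)*x + (7): Δ = -1067. Since Δ is not a rational square, the Galois group is not contained in A_3; it must be the full S_3 (irreducibility of the cubic rules out anything smaller).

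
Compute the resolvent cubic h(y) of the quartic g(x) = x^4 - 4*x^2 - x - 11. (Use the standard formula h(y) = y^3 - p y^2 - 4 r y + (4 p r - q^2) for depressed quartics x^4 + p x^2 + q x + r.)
h(y) = y^3 + 4*y^2 + 44*y + 175

Identify coefficients: p = -4, q = -1, r = -11.
Plug into h(y) = y^3 - p y^2 - 4 r y + (4 p r - q^2):
  h(y) = y^3 - (-4) y^2 - 4*(-11) y + (4*(-4)*(-11) - (-1)^2)
       = y^3 + (4) y^2 + (44) y + (175).
Simplifying: h(y) = y^3 + 4*y^2 + 44*y + 175.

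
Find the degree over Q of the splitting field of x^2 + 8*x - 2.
[K:Q] = 2

The discriminant of x^2 + (8)*x + (-2) is b^2 - 4c = 64 - (-8) = 72. Since 72 is not a perfect square in Q, the polynomial is irreducible over Q. Its two roots generate a degree-2 extension, so [K:Q] = 2.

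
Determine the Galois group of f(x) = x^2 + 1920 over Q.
Gal(K/Q) = Z/2Z (cyclic of order 2)

x^2 + 1920 is irreducible over Q since -1920 is not a rational square. The splitting field Q(sqrt(-1920)) has degree 2 over Q, and its unique nontrivial automorphism is sqrt(-1920) ↦ -sqrt(-1920). Hence Gal(Q(sqrt(-1920))/Q) = Z/2Z.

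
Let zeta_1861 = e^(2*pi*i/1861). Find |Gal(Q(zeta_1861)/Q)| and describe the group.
|Gal(Q(zeta_1861)/Q)| = phi(1861) = 1860; group ≅ (Z/1861Z)^* ≅ Z/1860Z

The n-th cyclotomic polynomial Φ_1861(x) is the minimal polynomial of zeta_1861 over Q and has degree phi(1861) = 1860. So Q(zeta_1861) is a degree-1860 Galois extension with Galois group (Z/1861Z)^*. (Z/1861Z)^* is cyclic since 1861 is an odd prime power (or 4). Hence Gal(Q(zeta_1861)/Q) ≅ Z/1860Z.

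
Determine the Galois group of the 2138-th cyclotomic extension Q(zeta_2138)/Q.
|Gal(Q(zeta_2138)/Q)| = phi(2138) = 1068; group ≅ (Z/2138Z)^* ≅ Z/1068Z

The n-th cyclotomic polynomial Φ_2138(x) is the minimal polynomial of zeta_2138 over Q and has degree phi(2138) = 1068. So Q(zeta_2138) is a degree-1068 Galois extension with Galois group (Z/2138Z)^*. By CRT, (Z/2138Z)^* ≅ (Z/2Z)^* × (Z/1069Z)^*. Each prime-power unit group is (Z/2Z)^* ≅ trivial group (order 1); (Z/1069Z)^* ≅ Z/1068Z. Hence Gal(Q(zeta_2138)/Q) ≅ Z/1068Z.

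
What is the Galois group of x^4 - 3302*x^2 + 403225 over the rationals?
Gal(K/Q) = Z/2Z (cyclic of order 2)

f factors as (x^2 - 127)(x^2 - 3175), so the splitting field is K = Q(sqrt(127), sqrt(3175)). The squarefree part of 127 is 127 and the squarefree part of 3175 is also 127, so sqrt(127) and sqrt(3175) are both rational multiples of sqrt(127). Hence Q(sqrt(127)) = Q(sqrt(3175)) = Q(sqrt(127)), and the splitting field collapses to a single degree-2 extension with Galois group Z/2Z.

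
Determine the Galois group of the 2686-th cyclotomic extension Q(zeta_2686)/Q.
|Gal(Q(zeta_2686)/Q)| = phi(2686) = 1248; group ≅ (Z/2686Z)^* ≅ Z/16Z × Z/78Z

The n-th cyclotomic polynomial Φ_2686(x) is the minimal polynomial of zeta_2686 over Q and has degree phi(2686) = 1248. So Q(zeta_2686) is a degree-1248 Galois extension with Galois group (Z/2686Z)^*. By CRT, (Z/2686Z)^* ≅ (Z/2Z)^* × (Z/17Z)^* × (Z/79Z)^*. Each prime-power unit group is (Z/2Z)^* ≅ trivial group (order 1); (Z/17Z)^* ≅ Z/16Z; (Z/79Z)^* ≅ Z/78Z. Hence Gal(Q(zeta_2686)/Q) ≅ Z/16Z × Z/78Z.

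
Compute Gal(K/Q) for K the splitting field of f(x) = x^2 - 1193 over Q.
Gal(K/Q) = Z/2Z (cyclic of order 2)

x^2 - 1193 is irreducible over Q since 1193 is not a rational square. The splitting field Q(sqrt(1193)) has degree 2 over Q, and its unique nontrivial automorphism is sqrt(1193) ↦ -sqrt(1193). Hence Gal(Q(sqrt(1193))/Q) = Z/2Z.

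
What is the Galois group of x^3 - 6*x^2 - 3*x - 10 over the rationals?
Gal(K/Q) = S_3 (symmetric group of order 6)

Compute the discriminant of x^3 + (-6)*x^2 + (-3)*x + (-10): Δ = -14148. Since Δ is not a rational square, the Galois group is not contained in A_3; it must be the full S_3 (irreducibility of the cubic rules out anything smaller).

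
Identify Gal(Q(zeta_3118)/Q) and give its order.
|Gal(Q(zeta_3118)/Q)| = phi(3118) = 1558; group ≅ (Z/3118Z)^* ≅ Z/1558Z

The n-th cyclotomic polynomial Φ_3118(x) is the minimal polynomial of zeta_3118 over Q and has degree phi(3118) = 1558. So Q(zeta_3118) is a degree-1558 Galois extension with Galois group (Z/3118Z)^*. By CRT, (Z/3118Z)^* ≅ (Z/2Z)^* × (Z/1559Z)^*. Each prime-power unit group is (Z/2Z)^* ≅ trivial group (order 1); (Z/1559Z)^* ≅ Z/1558Z. Hence Gal(Q(zeta_3118)/Q) ≅ Z/1558Z.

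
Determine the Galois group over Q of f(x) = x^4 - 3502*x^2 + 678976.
Gal(K/Q) = Z/2Z (cyclic of order 2)

f factors as (x^2 - 3296)(x^2 - 206), so the splitting field is K = Q(sqrt(3296), sqrt(206)). The squarefree part of 3296 is 206 and the squarefree part of 206 is also 206, so sqrt(3296) and sqrt(206) are both rational multiples of sqrt(206). Hence Q(sqrt(3296)) = Q(sqrt(206)) = Q(sqrt(206)), and the splitting field collapses to a single degree-2 extension with Galois group Z/2Z.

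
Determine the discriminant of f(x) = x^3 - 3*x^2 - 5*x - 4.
Δ = -1219

For x^3 + a x^2 + b x + c the discriminant is Δ = 18 a b c - 4 a^3 c + a^2 b^2 - 4 b^3 - 27 c^2.
Plug a = -3, b = -5, c = -4:
  18*(-3)*(-5)*(-4) - 4*(-3)^3*(-4) + (-3)^2*(-5)^2 - 4*(-5)^3 - 27*(-4)^2
  = -1080 + (-432) + 225 + (500) + (-432)
  = -1219.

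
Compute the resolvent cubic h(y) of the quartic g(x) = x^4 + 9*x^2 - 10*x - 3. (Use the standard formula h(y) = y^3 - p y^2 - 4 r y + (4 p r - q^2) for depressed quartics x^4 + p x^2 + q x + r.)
h(y) = y^3 - 9*y^2 + 12*y - 208

Identify coefficients: p = 9, q = -10, r = -3.
Plug into h(y) = y^3 - p y^2 - 4 r y + (4 p r - q^2):
  h(y) = y^3 - (9) y^2 - 4*(-3) y + (4*(9)*(-3) - (-10)^2)
       = y^3 + (-9) y^2 + (12) y + (-208).
Simplifying: h(y) = y^3 - 9*y^2 + 12*y - 208.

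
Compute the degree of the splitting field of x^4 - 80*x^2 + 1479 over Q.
[K:Q] = 4

f factors as (x^2 - 51)(x^2 - 29); the splitting field is K = Q(sqrt(51), sqrt(29)). Since 51, 29, and 1479 are all non-squares in Q, the three subfields Q(sqrt(51)), Q(sqrt(29)), Q(sqrt(1479)) are distinct degree-2 extensions, so [K:Q] = 4 (Klein four Galois group).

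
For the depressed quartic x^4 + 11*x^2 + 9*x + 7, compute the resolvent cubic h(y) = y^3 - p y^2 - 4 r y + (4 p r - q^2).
h(y) = y^3 - 11*y^2 - 28*y + 227

Identify coefficients: p = 11, q = 9, r = 7.
Plug into h(y) = y^3 - p y^2 - 4 r y + (4 p r - q^2):
  h(y) = y^3 - (11) y^2 - 4*(7) y + (4*(11)*(7) - (9)^2)
       = y^3 + (-11) y^2 + (-28) y + (227).
Simplifying: h(y) = y^3 - 11*y^2 - 28*y + 227.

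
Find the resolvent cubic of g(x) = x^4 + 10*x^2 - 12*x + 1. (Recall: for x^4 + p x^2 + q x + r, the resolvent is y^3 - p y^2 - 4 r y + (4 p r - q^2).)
h(y) = y^3 - 10*y^2 - 4*y - 104

Identify coefficients: p = 10, q = -12, r = 1.
Plug into h(y) = y^3 - p y^2 - 4 r y + (4 p r - q^2):
  h(y) = y^3 - (10) y^2 - 4*(1) y + (4*(10)*(1) - (-12)^2)
       = y^3 + (-10) y^2 + (-4) y + (-104).
Simplifying: h(y) = y^3 - 10*y^2 - 4*y - 104.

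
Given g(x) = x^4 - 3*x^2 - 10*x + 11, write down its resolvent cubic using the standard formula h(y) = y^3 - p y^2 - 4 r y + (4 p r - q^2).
h(y) = y^3 + 3*y^2 - 44*y - 232

Identify coefficients: p = -3, q = -10, r = 11.
Plug into h(y) = y^3 - p y^2 - 4 r y + (4 p r - q^2):
  h(y) = y^3 - (-3) y^2 - 4*(11) y + (4*(-3)*(11) - (-10)^2)
       = y^3 + (3) y^2 + (-44) y + (-232).
Simplifying: h(y) = y^3 + 3*y^2 - 44*y - 232.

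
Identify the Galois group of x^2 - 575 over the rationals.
Gal(K/Q) = Z/2Z (cyclic of order 2)

x^2 - 575 is irreducible over Q since 575 is not a rational square. The splitting field Q(sqrt(575)) has degree 2 over Q, and its unique nontrivial automorphism is sqrt(575) ↦ -sqrt(575). Hence Gal(Q(sqrt(575))/Q) = Z/2Z.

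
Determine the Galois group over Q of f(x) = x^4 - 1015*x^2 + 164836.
Gal(K/Q) = Z/2Z (cyclic of order 2)

f factors as (x^2 - 203)(x^2 - 812), so the splitting field is K = Q(sqrt(203), sqrt(812)). The squarefree part of 203 is 203 and the squarefree part of 812 is also 203, so sqrt(203) and sqrt(812) are both rational multiples of sqrt(203). Hence Q(sqrt(203)) = Q(sqrt(812)) = Q(sqrt(203)), and the splitting field collapses to a single degree-2 extension with Galois group Z/2Z.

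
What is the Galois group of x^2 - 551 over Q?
Gal(K/Q) = Z/2Z (cyclic of order 2)

x^2 - 551 is irreducible over Q since 551 is not a rational square. The splitting field Q(sqrt(551)) has degree 2 over Q, and its unique nontrivial automorphism is sqrt(551) ↦ -sqrt(551). Hence Gal(Q(sqrt(551))/Q) = Z/2Z.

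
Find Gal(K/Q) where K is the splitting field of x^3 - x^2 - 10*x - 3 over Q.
Gal(K/Q) = S_3 (symmetric group of order 6)

Compute the discriminant of x^3 + (-1)*x^2 + (-10)*x + (-3): Δ = 3305. Since Δ is not a rational square, the Galois group is not contained in A_3; it must be the full S_3 (irreducibility of the cubic rules out anything smaller).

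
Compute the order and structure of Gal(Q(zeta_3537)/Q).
|Gal(Q(zeta_3537)/Q)| = phi(3537) = 2340; group ≅ (Z/3537Z)^* ≅ Z/18Z × Z/130Z

The n-th cyclotomic polynomial Φ_3537(x) is the minimal polynomial of zeta_3537 over Q and has degree phi(3537) = 2340. So Q(zeta_3537) is a degree-2340 Galois extension with Galois group (Z/3537Z)^*. By CRT, (Z/3537Z)^* ≅ (Z/27Z)^* × (Z/131Z)^*. Each prime-power unit group is (Z/27Z)^* ≅ Z/18Z; (Z/131Z)^* ≅ Z/130Z. Hence Gal(Q(zeta_3537)/Q) ≅ Z/18Z × Z/130Z.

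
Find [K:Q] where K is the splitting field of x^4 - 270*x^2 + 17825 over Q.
[K:Q] = 4

f factors as (x^2 - 155)(x^2 - 115); the splitting field is K = Q(sqrt(155), sqrt(115)). Since 155, 115, and 17825 are all non-squares in Q, the three subfields Q(sqrt(155)), Q(sqrt(115)), Q(sqrt(17825)) are distinct degree-2 extensions, so [K:Q] = 4 (Klein four Galois group).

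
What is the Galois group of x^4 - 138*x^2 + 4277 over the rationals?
Gal(K/Q) = V_4 (Klein four-group, Z/2Z × Z/2Z)

f factors as (x^2 - 47)(x^2 - 91), so the splitting field is K = Q(sqrt(47), sqrt(91)). The elements 47, 91, 4277 are all non-squares in Q, so sqrt(47) and sqrt(91) generate independent quadratic extensions. Thus [K:Q] = 4 and Gal(K/Q) is generated by the two order-2 automorphisms sqrt(47) ↦ -sqrt(47) and sqrt(91) ↦ -sqrt(91), giving V_4.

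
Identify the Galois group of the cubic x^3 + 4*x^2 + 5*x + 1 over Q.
Gal(K/Q) = S_3 (symmetric group of order 6)

Compute the discriminant of x^3 + (4)*x^2 + (5)*x + (1): Δ = -23. Since Δ is not a rational square, the Galois group is not contained in A_3; it must be the full S_3 (irreducibility of the cubic rules out anything smaller).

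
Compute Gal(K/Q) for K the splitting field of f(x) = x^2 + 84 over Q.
Gal(K/Q) = Z/2Z (cyclic of order 2)

x^2 + 84 is irreducible over Q since -84 is not a rational square. The splitting field Q(sqrt(-84)) has degree 2 over Q, and its unique nontrivial automorphism is sqrt(-84) ↦ -sqrt(-84). Hence Gal(Q(sqrt(-84))/Q) = Z/2Z.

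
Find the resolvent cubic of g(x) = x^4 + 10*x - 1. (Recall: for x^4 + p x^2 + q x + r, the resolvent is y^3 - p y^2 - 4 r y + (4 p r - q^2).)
h(y) = y^3 + 4*y - 100

Identify coefficients: p = 0, q = 10, r = -1.
Plug into h(y) = y^3 - p y^2 - 4 r y + (4 p r - q^2):
  h(y) = y^3 - (0) y^2 - 4*(-1) y + (4*(0)*(-1) - (10)^2)
       = y^3 + (0) y^2 + (4) y + (-100).
Simplifying: h(y) = y^3 + 4*y - 100.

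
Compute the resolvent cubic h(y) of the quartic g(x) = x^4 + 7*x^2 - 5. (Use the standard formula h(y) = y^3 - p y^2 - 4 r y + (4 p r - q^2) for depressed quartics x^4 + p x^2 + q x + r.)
h(y) = y^3 - 7*y^2 + 20*y - 140

Identify coefficients: p = 7, q = 0, r = -5.
Plug into h(y) = y^3 - p y^2 - 4 r y + (4 p r - q^2):
  h(y) = y^3 - (7) y^2 - 4*(-5) y + (4*(7)*(-5) - (0)^2)
       = y^3 + (-7) y^2 + (20) y + (-140).
Simplifying: h(y) = y^3 - 7*y^2 + 20*y - 140.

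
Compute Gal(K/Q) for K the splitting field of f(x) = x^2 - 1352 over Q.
Gal(K/Q) = Z/2Z (cyclic of order 2)

x^2 - 1352 is irreducible over Q since 1352 is not a rational square. The splitting field Q(sqrt(1352)) has degree 2 over Q, and its unique nontrivial automorphism is sqrt(1352) ↦ -sqrt(1352). Hence Gal(Q(sqrt(1352))/Q) = Z/2Z.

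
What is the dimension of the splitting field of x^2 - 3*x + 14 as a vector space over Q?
[K:Q] = 2

The discriminant of x^2 + (-3)*x + (14) is b^2 - 4c = 9 - (56) = -47. Since -47 is not a perfect square in Q, the polynomial is irreducible over Q. Its two roots generate a degree-2 extension, so [K:Q] = 2.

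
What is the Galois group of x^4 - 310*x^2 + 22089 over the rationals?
Gal(K/Q) = V_4 (Klein four-group, Z/2Z × Z/2Z)

f factors as (x^2 - 199)(x^2 - 111), so the splitting field is K = Q(sqrt(199), sqrt(111)). The elements 199, 111, 22089 are all non-squares in Q, so sqrt(199) and sqrt(111) generate independent quadratic extensions. Thus [K:Q] = 4 and Gal(K/Q) is generated by the two order-2 automorphisms sqrt(199) ↦ -sqrt(199) and sqrt(111) ↦ -sqrt(111), giving V_4.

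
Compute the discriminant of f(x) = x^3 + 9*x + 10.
Δ = -5616

For a depressed cubic x^3 + p x + q the discriminant is Δ = -4 p^3 - 27 q^2 = -4*(9)^3 - 27*(10)^2 = -2916 - 2700 = -5616.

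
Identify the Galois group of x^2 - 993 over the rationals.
Gal(K/Q) = Z/2Z (cyclic of order 2)

x^2 - 993 is irreducible over Q since 993 is not a rational square. The splitting field Q(sqrt(993)) has degree 2 over Q, and its unique nontrivial automorphism is sqrt(993) ↦ -sqrt(993). Hence Gal(Q(sqrt(993))/Q) = Z/2Z.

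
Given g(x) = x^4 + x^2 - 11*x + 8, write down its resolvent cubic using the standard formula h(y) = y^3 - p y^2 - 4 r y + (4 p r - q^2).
h(y) = y^3 - y^2 - 32*y - 89

Identify coefficients: p = 1, q = -11, r = 8.
Plug into h(y) = y^3 - p y^2 - 4 r y + (4 p r - q^2):
  h(y) = y^3 - (1) y^2 - 4*(8) y + (4*(1)*(8) - (-11)^2)
       = y^3 + (-1) y^2 + (-32) y + (-89).
Simplifying: h(y) = y^3 - y^2 - 32*y - 89.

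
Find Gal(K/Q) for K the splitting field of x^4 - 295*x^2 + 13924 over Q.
Gal(K/Q) = Z/2Z (cyclic of order 2)

f factors as (x^2 - 236)(x^2 - 59), so the splitting field is K = Q(sqrt(236), sqrt(59)). The squarefree part of 236 is 59 and the squarefree part of 59 is also 59, so sqrt(236) and sqrt(59) are both rational multiples of sqrt(59). Hence Q(sqrt(236)) = Q(sqrt(59)) = Q(sqrt(59)), and the splitting field collapses to a single degree-2 extension with Galois group Z/2Z.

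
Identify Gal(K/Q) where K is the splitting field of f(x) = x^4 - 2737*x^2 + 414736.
Gal(K/Q) = Z/2Z (cyclic of order 2)

f factors as (x^2 - 161)(x^2 - 2576), so the splitting field is K = Q(sqrt(161), sqrt(2576)). The squarefree part of 161 is 161 and the squarefree part of 2576 is also 161, so sqrt(161) and sqrt(2576) are both rational multiples of sqrt(161). Hence Q(sqrt(161)) = Q(sqrt(2576)) = Q(sqrt(161)), and the splitting field collapses to a single degree-2 extension with Galois group Z/2Z.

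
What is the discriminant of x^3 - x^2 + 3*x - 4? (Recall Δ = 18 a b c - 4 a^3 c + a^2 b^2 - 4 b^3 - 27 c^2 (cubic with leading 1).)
Δ = -331

For x^3 + a x^2 + b x + c the discriminant is Δ = 18 a b c - 4 a^3 c + a^2 b^2 - 4 b^3 - 27 c^2.
Plug a = -1, b = 3, c = -4:
  18*(-1)*(3)*(-4) - 4*(-1)^3*(-4) + (-1)^2*(3)^2 - 4*(3)^3 - 27*(-4)^2
  = 216 + (-16) + 9 + (-108) + (-432)
  = -331.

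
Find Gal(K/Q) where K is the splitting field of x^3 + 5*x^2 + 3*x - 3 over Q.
Gal(K/Q) = S_3 (symmetric group of order 6)

Compute the discriminant of x^3 + (5)*x^2 + (3)*x + (-3): Δ = 564. Since Δ is not a rational square, the Galois group is not contained in A_3; it must be the full S_3 (irreducibility of the cubic rules out anything smaller).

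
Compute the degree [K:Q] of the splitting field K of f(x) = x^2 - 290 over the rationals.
[K:Q] = 2

The polynomial x^2 - 290 is irreducible over Q since 290 is not a perfect square. Its splitting field is Q(sqrt(290)), which has degree 2 over Q.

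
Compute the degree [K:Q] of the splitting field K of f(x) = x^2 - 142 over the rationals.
[K:Q] = 2

The polynomial x^2 - 142 is irreducible over Q since 142 is not a perfect square. Its splitting field is Q(sqrt(142)), which has degree 2 over Q.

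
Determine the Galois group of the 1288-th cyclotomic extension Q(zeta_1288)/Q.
|Gal(Q(zeta_1288)/Q)| = phi(1288) = 528; group ≅ (Z/1288Z)^* ≅ Z/2Z × Z/2Z × Z/6Z × Z/22Z

The n-th cyclotomic polynomial Φ_1288(x) is the minimal polynomial of zeta_1288 over Q and has degree phi(1288) = 528. So Q(zeta_1288) is a degree-528 Galois extension with Galois group (Z/1288Z)^*. By CRT, (Z/1288Z)^* ≅ (Z/8Z)^* × (Z/7Z)^* × (Z/23Z)^*. Each prime-power unit group is (Z/8Z)^* ≅ Z/2Z × Z/2Z; (Z/7Z)^* ≅ Z/6Z; (Z/23Z)^* ≅ Z/22Z. Hence Gal(Q(zeta_1288)/Q) ≅ Z/2Z × Z/2Z × Z/6Z × Z/22Z.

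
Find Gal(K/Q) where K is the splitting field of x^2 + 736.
Gal(K/Q) = Z/2Z (cyclic of order 2)

x^2 + 736 is irreducible over Q since -736 is not a rational square. The splitting field Q(sqrt(-736)) has degree 2 over Q, and its unique nontrivial automorphism is sqrt(-736) ↦ -sqrt(-736). Hence Gal(Q(sqrt(-736))/Q) = Z/2Z.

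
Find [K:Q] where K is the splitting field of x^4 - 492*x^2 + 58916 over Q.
[K:Q] = 4

f factors as (x^2 - 286)(x^2 - 206); the splitting field is K = Q(sqrt(286), sqrt(206)). Since 286, 206, and 58916 are all non-squares in Q, the three subfields Q(sqrt(286)), Q(sqrt(206)), Q(sqrt(58916)) are distinct degree-2 extensions, so [K:Q] = 4 (Klein four Galois group).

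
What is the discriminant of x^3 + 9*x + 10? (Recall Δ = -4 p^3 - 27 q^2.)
Δ = -5616

For a depressed cubic x^3 + p x + q the discriminant is Δ = -4 p^3 - 27 q^2 = -4*(9)^3 - 27*(10)^2 = -2916 - 2700 = -5616.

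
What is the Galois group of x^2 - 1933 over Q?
Gal(K/Q) = Z/2Z (cyclic of order 2)

x^2 - 1933 is irreducible over Q since 1933 is not a rational square. The splitting field Q(sqrt(1933)) has degree 2 over Q, and its unique nontrivial automorphism is sqrt(1933) ↦ -sqrt(1933). Hence Gal(Q(sqrt(1933))/Q) = Z/2Z.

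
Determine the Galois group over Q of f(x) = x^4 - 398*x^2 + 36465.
Gal(K/Q) = V_4 (Klein four-group, Z/2Z × Z/2Z)

f factors as (x^2 - 255)(x^2 - 143), so the splitting field is K = Q(sqrt(255), sqrt(143)). The elements 255, 143, 36465 are all non-squares in Q, so sqrt(255) and sqrt(143) generate independent quadratic extensions. Thus [K:Q] = 4 and Gal(K/Q) is generated by the two order-2 automorphisms sqrt(255) ↦ -sqrt(255) and sqrt(143) ↦ -sqrt(143), giving V_4.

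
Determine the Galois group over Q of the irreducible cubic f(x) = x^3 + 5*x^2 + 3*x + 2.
Gal(K/Q) = S_3 (symmetric group of order 6)

Compute the discriminant of x^3 + (5)*x^2 + (3)*x + (2): Δ = -451. Since Δ is not a rational square, the Galois group is not contained in A_3; it must be the full S_3 (irreducibility of the cubic rules out anything smaller).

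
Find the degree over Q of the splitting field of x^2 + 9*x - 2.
[K:Q] = 2

The discriminant of x^2 + (9)*x + (-2) is b^2 - 4c = 81 - (-8) = 89. Since 89 is not a perfect square in Q, the polynomial is irreducible over Q. Its two roots generate a degree-2 extension, so [K:Q] = 2.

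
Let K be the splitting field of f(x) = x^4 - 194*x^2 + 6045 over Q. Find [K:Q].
[K:Q] = 4

f factors as (x^2 - 155)(x^2 - 39); the splitting field is K = Q(sqrt(155), sqrt(39)). Since 155, 39, and 6045 are all non-squares in Q, the three subfields Q(sqrt(155)), Q(sqrt(39)), Q(sqrt(6045)) are distinct degree-2 extensions, so [K:Q] = 4 (Klein four Galois group).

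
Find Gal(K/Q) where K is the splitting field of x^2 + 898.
Gal(K/Q) = Z/2Z (cyclic of order 2)

x^2 + 898 is irreducible over Q since -898 is not a rational square. The splitting field Q(sqrt(-898)) has degree 2 over Q, and its unique nontrivial automorphism is sqrt(-898) ↦ -sqrt(-898). Hence Gal(Q(sqrt(-898))/Q) = Z/2Z.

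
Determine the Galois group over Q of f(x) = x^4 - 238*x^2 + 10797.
Gal(K/Q) = V_4 (Klein four-group, Z/2Z × Z/2Z)

f factors as (x^2 - 61)(x^2 - 177), so the splitting field is K = Q(sqrt(61), sqrt(177)). The elements 61, 177, 10797 are all non-squares in Q, so sqrt(61) and sqrt(177) generate independent quadratic extensions. Thus [K:Q] = 4 and Gal(K/Q) is generated by the two order-2 automorphisms sqrt(61) ↦ -sqrt(61) and sqrt(177) ↦ -sqrt(177), giving V_4.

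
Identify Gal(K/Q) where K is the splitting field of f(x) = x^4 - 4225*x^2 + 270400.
Gal(K/Q) = Z/2Z (cyclic of order 2)

f factors as (x^2 - 4160)(x^2 - 65), so the splitting field is K = Q(sqrt(4160), sqrt(65)). The squarefree part of 4160 is 65 and the squarefree part of 65 is also 65, so sqrt(4160) and sqrt(65) are both rational multiples of sqrt(65). Hence Q(sqrt(4160)) = Q(sqrt(65)) = Q(sqrt(65)), and the splitting field collapses to a single degree-2 extension with Galois group Z/2Z.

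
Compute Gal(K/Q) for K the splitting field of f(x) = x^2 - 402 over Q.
Gal(K/Q) = Z/2Z (cyclic of order 2)

x^2 - 402 is irreducible over Q since 402 is not a rational square. The splitting field Q(sqrt(402)) has degree 2 over Q, and its unique nontrivial automorphism is sqrt(402) ↦ -sqrt(402). Hence Gal(Q(sqrt(402))/Q) = Z/2Z.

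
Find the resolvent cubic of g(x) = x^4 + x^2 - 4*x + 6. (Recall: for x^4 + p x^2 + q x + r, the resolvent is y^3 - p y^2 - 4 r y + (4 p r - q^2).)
h(y) = y^3 - y^2 - 24*y + 8

Identify coefficients: p = 1, q = -4, r = 6.
Plug into h(y) = y^3 - p y^2 - 4 r y + (4 p r - q^2):
  h(y) = y^3 - (1) y^2 - 4*(6) y + (4*(1)*(6) - (-4)^2)
       = y^3 + (-1) y^2 + (-24) y + (8).
Simplifying: h(y) = y^3 - y^2 - 24*y + 8.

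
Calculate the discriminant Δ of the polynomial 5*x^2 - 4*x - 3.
Δ = 76

For a quadratic a x^2 + b x + c the discriminant is Δ = b^2 - 4ac = (-4)^2 - 4*(5)*(-3) = 16 - (-60) = 76.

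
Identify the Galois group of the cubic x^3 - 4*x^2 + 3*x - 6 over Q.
Gal(K/Q) = S_3 (symmetric group of order 6)

Compute the discriminant of x^3 + (-4)*x^2 + (3)*x + (-6): Δ = -1176. Since Δ is not a rational square, the Galois group is not contained in A_3; it must be the full S_3 (irreducibility of the cubic rules out anything smaller).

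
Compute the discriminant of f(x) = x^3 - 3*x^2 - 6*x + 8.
Δ = 2916

For x^3 + a x^2 + b x + c the discriminant is Δ = 18 a b c - 4 a^3 c + a^2 b^2 - 4 b^3 - 27 c^2.
Plug a = -3, b = -6, c = 8:
  18*(-3)*(-6)*(8) - 4*(-3)^3*(8) + (-3)^2*(-6)^2 - 4*(-6)^3 - 27*(8)^2
  = 2592 + (864) + 324 + (864) + (-1728)
  = 2916.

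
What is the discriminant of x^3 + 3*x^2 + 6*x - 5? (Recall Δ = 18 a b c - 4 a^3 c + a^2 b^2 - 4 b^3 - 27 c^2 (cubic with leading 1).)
Δ = -2295

For x^3 + a x^2 + b x + c the discriminant is Δ = 18 a b c - 4 a^3 c + a^2 b^2 - 4 b^3 - 27 c^2.
Plug a = 3, b = 6, c = -5:
  18*(3)*(6)*(-5) - 4*(3)^3*(-5) + (3)^2*(6)^2 - 4*(6)^3 - 27*(-5)^2
  = -1620 + (540) + 324 + (-864) + (-675)
  = -2295.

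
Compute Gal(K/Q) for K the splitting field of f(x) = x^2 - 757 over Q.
Gal(K/Q) = Z/2Z (cyclic of order 2)

x^2 - 757 is irreducible over Q since 757 is not a rational square. The splitting field Q(sqrt(757)) has degree 2 over Q, and its unique nontrivial automorphism is sqrt(757) ↦ -sqrt(757). Hence Gal(Q(sqrt(757))/Q) = Z/2Z.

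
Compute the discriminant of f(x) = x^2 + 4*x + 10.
Δ = -24

For a quadratic a x^2 + b x + c the discriminant is Δ = b^2 - 4ac = (4)^2 - 4*(1)*(10) = 16 - (40) = -24.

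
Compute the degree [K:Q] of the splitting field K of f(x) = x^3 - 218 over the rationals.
[K:Q] = 6

x^3 - 218 has one real root r = 218^(1/3) and two complex roots r*zeta_3, r*zeta_3^2 where zeta_3 = e^(2*pi*i/3). The splitting field is Q(r, zeta_3). [Q(r):Q] = 3 and [Q(zeta_3):Q] = 2 with gcd = 1, so [Q(r, zeta_3):Q] = 3 * 2 = 6.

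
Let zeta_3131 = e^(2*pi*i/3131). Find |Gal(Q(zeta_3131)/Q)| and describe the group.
|Gal(Q(zeta_3131)/Q)| = phi(3131) = 3000; group ≅ (Z/3131Z)^* ≅ Z/30Z × Z/100Z

The n-th cyclotomic polynomial Φ_3131(x) is the minimal polynomial of zeta_3131 over Q and has degree phi(3131) = 3000. So Q(zeta_3131) is a degree-3000 Galois extension with Galois group (Z/3131Z)^*. By CRT, (Z/3131Z)^* ≅ (Z/31Z)^* × (Z/101Z)^*. Each prime-power unit group is (Z/31Z)^* ≅ Z/30Z; (Z/101Z)^* ≅ Z/100Z. Hence Gal(Q(zeta_3131)/Q) ≅ Z/30Z × Z/100Z.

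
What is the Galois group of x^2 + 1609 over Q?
Gal(K/Q) = Z/2Z (cyclic of order 2)

x^2 + 1609 is irreducible over Q since -1609 is not a rational square. The splitting field Q(sqrt(-1609)) has degree 2 over Q, and its unique nontrivial automorphism is sqrt(-1609) ↦ -sqrt(-1609). Hence Gal(Q(sqrt(-1609))/Q) = Z/2Z.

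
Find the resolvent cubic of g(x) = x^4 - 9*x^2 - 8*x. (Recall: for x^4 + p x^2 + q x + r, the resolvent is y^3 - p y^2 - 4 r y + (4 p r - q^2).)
h(y) = y^3 + 9*y^2 - 64

Identify coefficients: p = -9, q = -8, r = 0.
Plug into h(y) = y^3 - p y^2 - 4 r y + (4 p r - q^2):
  h(y) = y^3 - (-9) y^2 - 4*(0) y + (4*(-9)*(0) - (-8)^2)
       = y^3 + (9) y^2 + (0) y + (-64).
Simplifying: h(y) = y^3 + 9*y^2 - 64.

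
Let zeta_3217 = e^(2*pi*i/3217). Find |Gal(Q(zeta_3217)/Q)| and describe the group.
|Gal(Q(zeta_3217)/Q)| = phi(3217) = 3216; group ≅ (Z/3217Z)^* ≅ Z/3216Z

The n-th cyclotomic polynomial Φ_3217(x) is the minimal polynomial of zeta_3217 over Q and has degree phi(3217) = 3216. So Q(zeta_3217) is a degree-3216 Galois extension with Galois group (Z/3217Z)^*. (Z/3217Z)^* is cyclic since 3217 is an odd prime power (or 4). Hence Gal(Q(zeta_3217)/Q) ≅ Z/3216Z.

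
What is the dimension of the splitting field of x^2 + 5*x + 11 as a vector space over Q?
[K:Q] = 2

The discriminant of x^2 + (5)*x + (11) is b^2 - 4c = 25 - (44) = -19. Since -19 is not a perfect square in Q, the polynomial is irreducible over Q. Its two roots generate a degree-2 extension, so [K:Q] = 2.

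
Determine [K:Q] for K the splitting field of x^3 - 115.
[K:Q] = 6

x^3 - 115 has one real root r = 115^(1/3) and two complex roots r*zeta_3, r*zeta_3^2 where zeta_3 = e^(2*pi*i/3). The splitting field is Q(r, zeta_3). [Q(r):Q] = 3 and [Q(zeta_3):Q] = 2 with gcd = 1, so [Q(r, zeta_3):Q] = 3 * 2 = 6.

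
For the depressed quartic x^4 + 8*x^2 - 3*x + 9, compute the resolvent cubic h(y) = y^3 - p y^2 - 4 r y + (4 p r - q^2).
h(y) = y^3 - 8*y^2 - 36*y + 279

Identify coefficients: p = 8, q = -3, r = 9.
Plug into h(y) = y^3 - p y^2 - 4 r y + (4 p r - q^2):
  h(y) = y^3 - (8) y^2 - 4*(9) y + (4*(8)*(9) - (-3)^2)
       = y^3 + (-8) y^2 + (-36) y + (279).
Simplifying: h(y) = y^3 - 8*y^2 - 36*y + 279.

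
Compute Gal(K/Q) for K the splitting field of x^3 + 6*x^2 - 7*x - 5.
Gal(K/Q) = S_3 (symmetric group of order 6)

Compute the discriminant of x^3 + (6)*x^2 + (-7)*x + (-5): Δ = 10561. Since Δ is not a rational square, the Galois group is not contained in A_3; it must be the full S_3 (irreducibility of the cubic rules out anything smaller).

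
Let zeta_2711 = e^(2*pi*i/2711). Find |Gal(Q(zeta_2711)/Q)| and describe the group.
|Gal(Q(zeta_2711)/Q)| = phi(2711) = 2710; group ≅ (Z/2711Z)^* ≅ Z/2710Z

The n-th cyclotomic polynomial Φ_2711(x) is the minimal polynomial of zeta_2711 over Q and has degree phi(2711) = 2710. So Q(zeta_2711) is a degree-2710 Galois extension with Galois group (Z/2711Z)^*. (Z/2711Z)^* is cyclic since 2711 is an odd prime power (or 4). Hence Gal(Q(zeta_2711)/Q) ≅ Z/2710Z.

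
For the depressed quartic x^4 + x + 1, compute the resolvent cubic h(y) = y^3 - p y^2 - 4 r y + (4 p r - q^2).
h(y) = y^3 - 4*y - 1

Identify coefficients: p = 0, q = 1, r = 1.
Plug into h(y) = y^3 - p y^2 - 4 r y + (4 p r - q^2):
  h(y) = y^3 - (0) y^2 - 4*(1) y + (4*(0)*(1) - (1)^2)
       = y^3 + (0) y^2 + (-4) y + (-1).
Simplifying: h(y) = y^3 - 4*y - 1.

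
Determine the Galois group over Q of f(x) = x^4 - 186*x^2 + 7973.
Gal(K/Q) = V_4 (Klein four-group, Z/2Z × Z/2Z)

f factors as (x^2 - 67)(x^2 - 119), so the splitting field is K = Q(sqrt(67), sqrt(119)). The elements 67, 119, 7973 are all non-squares in Q, so sqrt(67) and sqrt(119) generate independent quadratic extensions. Thus [K:Q] = 4 and Gal(K/Q) is generated by the two order-2 automorphisms sqrt(67) ↦ -sqrt(67) and sqrt(119) ↦ -sqrt(119), giving V_4.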